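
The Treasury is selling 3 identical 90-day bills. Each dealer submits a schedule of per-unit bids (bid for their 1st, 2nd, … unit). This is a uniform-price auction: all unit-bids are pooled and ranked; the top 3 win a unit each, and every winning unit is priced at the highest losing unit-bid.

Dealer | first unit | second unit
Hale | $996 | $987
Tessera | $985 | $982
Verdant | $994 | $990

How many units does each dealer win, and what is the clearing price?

Hale 1, Verdant 2; clearing price $987

All unit-bids, highest first — top 3: 996 (Hale-1), 994 (Verdant-1), 990 (Verdant-2)
Highest rejected unit-bid = $987.
Allocation: Hale 1, Verdant 2.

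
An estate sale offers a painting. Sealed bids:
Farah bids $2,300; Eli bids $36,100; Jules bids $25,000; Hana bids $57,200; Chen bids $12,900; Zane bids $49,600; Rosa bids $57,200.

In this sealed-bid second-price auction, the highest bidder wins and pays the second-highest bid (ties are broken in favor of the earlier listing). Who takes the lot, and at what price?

Sorting bids: 57,200 (Hana) > 57,200 (Rosa) > 49,600 (Zane) > 36,100 (Eli) > 25,000 (Jules) > 12,900 (Chen) > …
Hana and Rosa tie at $57,200; tie-break gives it to Hana.
Hana wins with the highest bid; price is set by the runner-up at $57,200.

Hana pays $57,200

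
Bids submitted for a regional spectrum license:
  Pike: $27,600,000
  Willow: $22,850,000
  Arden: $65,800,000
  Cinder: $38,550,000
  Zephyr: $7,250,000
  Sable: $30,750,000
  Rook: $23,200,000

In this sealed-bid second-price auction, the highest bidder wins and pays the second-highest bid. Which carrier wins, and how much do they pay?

Arden pays $38,550,000

Bids ranked: 65,800,000 (Arden) > 38,550,000 (Cinder) > 30,750,000 (Sable) > 27,600,000 (Pike) > 23,200,000 (Rook) > 22,850,000 (Willow) > …
Arden is highest; pays the second-highest bid, $38,550,000.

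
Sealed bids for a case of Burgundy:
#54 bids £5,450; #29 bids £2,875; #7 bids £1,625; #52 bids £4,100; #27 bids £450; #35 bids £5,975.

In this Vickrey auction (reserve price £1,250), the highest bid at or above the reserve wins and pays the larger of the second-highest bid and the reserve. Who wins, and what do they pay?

#35 pays £5,450

Rule: the highest bid at or above the reserve wins and pays the larger of the second-highest bid and the reserve.
Bids ranked: 5,975 (#35) > 5,450 (#54) > 4,100 (#52) > 2,875 (#29) > 1,625 (#7) > 450 (#27)
#35 has the top bid at or above the reserve (£5,975).
Second-highest bid £5,450 exceeds the reserve £1,250 → payment £5,450.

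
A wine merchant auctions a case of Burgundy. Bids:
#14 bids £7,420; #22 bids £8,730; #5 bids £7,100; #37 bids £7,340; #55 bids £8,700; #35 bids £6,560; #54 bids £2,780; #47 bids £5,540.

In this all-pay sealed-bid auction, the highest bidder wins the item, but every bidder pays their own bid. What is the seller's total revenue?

Total revenue: £54,170

Bids ranked: 8,730 (#22) > 8,700 (#55) > 7,420 (#14) > 7,340 (#37) > 7,100 (#5) > 6,560 (#35) > …
Every bidder forfeits their bid regardless of winning.
Revenue = 7,420 + 8,730 + 7,100 + 7,340 + 8,700 + 6,560 + 2,780 + 5,540 = £54,170.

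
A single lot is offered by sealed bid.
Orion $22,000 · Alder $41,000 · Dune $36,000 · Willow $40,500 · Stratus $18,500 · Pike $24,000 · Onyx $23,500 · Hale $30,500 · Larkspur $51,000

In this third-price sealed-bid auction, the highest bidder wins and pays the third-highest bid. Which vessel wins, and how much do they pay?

Rule: the highest bidder wins and pays the third-highest bid.
Bids in order: 51,000 (Larkspur) > 41,000 (Alder) > 40,500 (Willow) > 36,000 (Dune) > 30,500 (Hale) > 24,000 (Pike) > …
Larkspur is highest; pays the third-highest bid, $40,500.

Larkspur pays $40,500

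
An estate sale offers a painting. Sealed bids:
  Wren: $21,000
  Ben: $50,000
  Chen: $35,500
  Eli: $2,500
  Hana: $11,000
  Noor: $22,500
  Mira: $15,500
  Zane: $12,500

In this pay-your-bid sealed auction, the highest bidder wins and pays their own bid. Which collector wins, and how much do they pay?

Sorting bids: 50,000 (Ben) > 35,500 (Chen) > 22,500 (Noor) > 21,000 (Wren) > 15,500 (Mira) > 12,500 (Zane) > …
Ben has the highest bid and pays exactly that: $50,000.

Ben pays $50,000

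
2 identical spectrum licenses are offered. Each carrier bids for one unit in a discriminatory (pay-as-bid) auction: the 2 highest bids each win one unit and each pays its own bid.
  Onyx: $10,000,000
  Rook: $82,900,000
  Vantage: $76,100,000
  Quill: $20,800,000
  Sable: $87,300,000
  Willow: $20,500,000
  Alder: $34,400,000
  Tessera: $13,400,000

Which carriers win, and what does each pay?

Ordering the bids: 87,300,000 (Sable), 82,900,000 (Rook), 76,100,000 (Vantage), 34,400,000 (Alder), …
Winners (2 units): Sable, Rook.
Each winner pays its own bid: Sable $87,300,000, Rook $82,900,000.

Sable $87,300,000, Rook $82,900,000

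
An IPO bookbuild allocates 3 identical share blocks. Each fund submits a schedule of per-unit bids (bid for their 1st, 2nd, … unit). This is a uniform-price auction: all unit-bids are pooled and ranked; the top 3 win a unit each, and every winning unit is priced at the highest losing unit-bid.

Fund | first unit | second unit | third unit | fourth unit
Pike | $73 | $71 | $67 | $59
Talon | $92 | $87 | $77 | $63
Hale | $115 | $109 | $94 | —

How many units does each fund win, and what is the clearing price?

Hale 3; clearing price $92

Pooled unit-bids ranked (top 3): 115 (Hale-1), 109 (Hale-2), 94 (Hale-3)
Highest rejected unit-bid = $92.
Allocation: Hale 3.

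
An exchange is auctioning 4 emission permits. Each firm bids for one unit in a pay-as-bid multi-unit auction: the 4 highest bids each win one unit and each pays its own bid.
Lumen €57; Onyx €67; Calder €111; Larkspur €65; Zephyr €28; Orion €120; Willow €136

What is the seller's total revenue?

Total revenue: €434

Bids ranked high→low: 136 (Willow), 120 (Orion), 111 (Calder), 67 (Onyx), 65 (Larkspur), 57 (Lumen), …
Winners (4 units): Willow, Orion, Calder, Onyx.
Total revenue = 136 + 120 + 111 + 67 = €434.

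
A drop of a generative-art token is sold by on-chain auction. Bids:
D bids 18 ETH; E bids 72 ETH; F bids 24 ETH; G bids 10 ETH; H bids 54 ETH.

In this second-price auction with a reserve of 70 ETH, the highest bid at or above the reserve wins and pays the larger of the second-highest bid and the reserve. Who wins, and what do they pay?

E pays 70 ETH

Rule: the highest bid at or above the reserve wins and pays the larger of the second-highest bid and the reserve.
Bids in order: 72 (E) > 54 (H) > 24 (F) > 18 (D) > 10 (G)
E has the top bid at or above the reserve (72 ETH).
max(second-highest 54 ETH, reserve 70 ETH) = 70 ETH.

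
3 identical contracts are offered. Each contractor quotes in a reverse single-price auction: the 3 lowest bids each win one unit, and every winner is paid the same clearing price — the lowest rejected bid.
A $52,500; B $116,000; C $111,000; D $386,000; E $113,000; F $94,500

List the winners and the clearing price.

Sorting: 52,500 (A), 94,500 (F), 111,000 (C), 113,000 (E), 116,000 (B), …
The 3 lowest are A, F, C.
First losing bid is E's $113,000, which sets the uniform price.

A, F, C; each is paid $113,000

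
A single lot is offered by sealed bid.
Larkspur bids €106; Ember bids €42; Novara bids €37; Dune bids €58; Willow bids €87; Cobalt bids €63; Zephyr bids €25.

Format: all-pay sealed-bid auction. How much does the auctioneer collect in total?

Bids ranked: 106 (Larkspur) > 87 (Willow) > 63 (Cobalt) > 58 (Dune) > 42 (Ember) > 37 (Novara) > …
Larkspur wins with the top bid; all bids are sunk regardless.
Every bidder forfeits their bid regardless of winning.
Revenue = 106 + 42 + 37 + 58 + 87 + 63 + 25 = €418.

Total revenue: €418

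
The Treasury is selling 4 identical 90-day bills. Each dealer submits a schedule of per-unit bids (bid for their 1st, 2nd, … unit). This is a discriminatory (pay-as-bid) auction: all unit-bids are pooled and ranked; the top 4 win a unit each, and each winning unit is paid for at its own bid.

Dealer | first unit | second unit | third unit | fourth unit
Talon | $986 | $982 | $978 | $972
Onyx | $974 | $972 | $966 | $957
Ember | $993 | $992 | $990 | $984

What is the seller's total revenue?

Total revenue: $3,961

All unit-bids, highest first — top 4: 993 (Ember-1), 992 (Ember-2), 990 (Ember-3), 986 (Talon-1)
Next rejected bid: $984 (not a price — pay-as-bid).
Each winning unit pays its own bid.
Revenue = 993 + 992 + 990 + 986 = $3,961.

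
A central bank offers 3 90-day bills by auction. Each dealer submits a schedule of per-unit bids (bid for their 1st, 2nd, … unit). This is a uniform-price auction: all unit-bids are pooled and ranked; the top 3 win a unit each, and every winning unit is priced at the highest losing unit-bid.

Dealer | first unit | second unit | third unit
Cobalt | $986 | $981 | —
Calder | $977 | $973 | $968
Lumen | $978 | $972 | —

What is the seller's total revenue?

Merging the schedules and taking the best 3: 986 (Cobalt-1), 981 (Cobalt-2), 978 (Lumen-1)
Highest rejected unit-bid = $977.
Allocation: Cobalt 2, Lumen 1. Every unit priced at $977.
Revenue = 3 × 977 = $2,931.

Total revenue: $2,931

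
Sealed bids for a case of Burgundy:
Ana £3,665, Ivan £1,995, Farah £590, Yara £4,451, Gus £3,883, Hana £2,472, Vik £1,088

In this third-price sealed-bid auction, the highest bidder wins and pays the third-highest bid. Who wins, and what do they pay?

Sorting bids: 4,451 (Yara) > 3,883 (Gus) > 3,665 (Ana) > 2,472 (Hana) > 1,995 (Ivan) > 1,088 (Vik) > …
Yara wins; payment is bid #3 in the ranking = £3,665.

Yara pays £3,665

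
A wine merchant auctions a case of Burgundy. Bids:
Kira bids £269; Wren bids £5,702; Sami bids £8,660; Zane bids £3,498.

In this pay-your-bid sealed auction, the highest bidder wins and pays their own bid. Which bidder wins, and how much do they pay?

Sami pays £8,660

Sorting bids: 8,660 (Sami) > 5,702 (Wren) > 3,498 (Zane) > 269 (Kira)
Sami is highest → pays own bid, £8,660.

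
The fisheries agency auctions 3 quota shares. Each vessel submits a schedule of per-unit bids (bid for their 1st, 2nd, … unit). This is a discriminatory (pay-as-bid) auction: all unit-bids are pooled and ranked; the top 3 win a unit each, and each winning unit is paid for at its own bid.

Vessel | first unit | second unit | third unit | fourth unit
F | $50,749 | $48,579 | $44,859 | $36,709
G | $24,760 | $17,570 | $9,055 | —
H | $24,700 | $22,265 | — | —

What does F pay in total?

Pooled unit-bids ranked (top 3): 50,749 (F-1), 48,579 (F-2), 44,859 (F-3)
Next rejected bid: $36,709 (not a price — pay-as-bid).
F's winning unit-bids: 50,749 + 48,579 + 44,859 = $144,187.

F pays $144,187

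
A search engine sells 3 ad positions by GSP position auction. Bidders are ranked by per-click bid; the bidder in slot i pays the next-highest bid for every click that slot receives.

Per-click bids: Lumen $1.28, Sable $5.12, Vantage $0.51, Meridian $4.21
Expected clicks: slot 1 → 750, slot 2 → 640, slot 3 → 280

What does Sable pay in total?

Sable pays $3157.50

Per-click bids in order: $5.12 (Sable) > $4.21 (Meridian) > $1.28 (Lumen) > $0.51 (Vantage)
Sable holds slot 1 → pays next bid $4.21 × 750 clicks = $3157.50.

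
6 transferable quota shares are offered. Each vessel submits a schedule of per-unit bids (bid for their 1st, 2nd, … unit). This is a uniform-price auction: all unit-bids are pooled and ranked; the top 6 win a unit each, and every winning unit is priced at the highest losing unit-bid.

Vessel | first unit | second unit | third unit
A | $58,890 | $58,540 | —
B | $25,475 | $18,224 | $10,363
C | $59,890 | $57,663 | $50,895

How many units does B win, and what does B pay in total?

All unit-bids, highest first — top 6: 59,890 (C-1), 58,890 (A-1), 58,540 (A-2), 57,663 (C-2), 50,895 (C-3), 25,475 (B-1)
The (k+1)-th unit-bid is $18,224.
B wins 1 unit(s) at $18,224 each.

B: 1 unit, pays $18,224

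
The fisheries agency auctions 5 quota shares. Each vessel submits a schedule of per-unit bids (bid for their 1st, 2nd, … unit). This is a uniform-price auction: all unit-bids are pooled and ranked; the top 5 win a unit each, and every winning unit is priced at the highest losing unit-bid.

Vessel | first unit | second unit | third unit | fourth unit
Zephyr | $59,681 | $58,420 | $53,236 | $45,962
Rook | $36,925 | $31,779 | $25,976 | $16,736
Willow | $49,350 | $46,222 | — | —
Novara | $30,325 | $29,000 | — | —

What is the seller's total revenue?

Merging the schedules and taking the best 5: 59,681 (Zephyr-1), 58,420 (Zephyr-2), 53,236 (Zephyr-3), 49,350 (Willow-1), 46,222 (Willow-2)
Highest rejected unit-bid = $45,962.
Allocation: Willow 2, Zephyr 3. Every unit priced at $45,962.
Revenue = 5 × 45,962 = $229,810.

Total revenue: $229,810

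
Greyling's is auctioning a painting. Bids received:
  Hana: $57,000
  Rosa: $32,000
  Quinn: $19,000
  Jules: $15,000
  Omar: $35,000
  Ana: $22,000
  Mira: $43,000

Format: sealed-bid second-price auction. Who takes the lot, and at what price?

Sealed-bid second-price auction: the highest bidder wins and pays the second-highest bid.
Bids ranked: 57,000 (Hana) > 43,000 (Mira) > 35,000 (Omar) > 32,000 (Rosa) > 22,000 (Ana) > 19,000 (Quinn) > …
Hana is highest; pays the second-highest bid, $43,000.

Hana pays $43,000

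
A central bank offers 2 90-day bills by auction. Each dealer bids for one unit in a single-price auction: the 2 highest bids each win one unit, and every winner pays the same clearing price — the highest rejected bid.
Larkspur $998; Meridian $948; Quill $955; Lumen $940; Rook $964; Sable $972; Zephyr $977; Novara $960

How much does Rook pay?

Bids ranked high→low: 998 (Larkspur), 977 (Zephyr), 972 (Sable), 964 (Rook), …
Top 2: Larkspur, Zephyr.
Highest unsuccessful bid: $972 → clearing price.
Rook does not win → pays $0.

Rook pays $0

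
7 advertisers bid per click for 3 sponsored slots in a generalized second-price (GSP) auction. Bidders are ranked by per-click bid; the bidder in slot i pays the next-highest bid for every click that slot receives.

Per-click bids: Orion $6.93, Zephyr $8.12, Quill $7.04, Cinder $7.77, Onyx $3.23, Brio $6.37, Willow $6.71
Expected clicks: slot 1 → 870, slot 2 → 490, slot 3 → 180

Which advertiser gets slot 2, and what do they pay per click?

Cinder; $7.04 per click

Per-click bids in order: $8.12 (Zephyr) > $7.77 (Cinder) > $7.04 (Quill) > $6.93 (Orion) > …
Slot 2 goes to the second-ranked bidder, Cinder, who pays the next bid down: $7.04/click.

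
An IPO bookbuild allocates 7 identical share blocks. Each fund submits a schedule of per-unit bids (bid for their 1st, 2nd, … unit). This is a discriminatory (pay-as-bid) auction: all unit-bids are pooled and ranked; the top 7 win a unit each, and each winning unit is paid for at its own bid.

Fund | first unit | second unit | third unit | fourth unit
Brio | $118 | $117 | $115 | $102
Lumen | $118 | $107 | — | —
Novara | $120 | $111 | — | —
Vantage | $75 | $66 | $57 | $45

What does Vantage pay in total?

Vantage pays $0

Merging the schedules and taking the best 7: 120 (Novara-1), 118 (Brio-1), 118 (Lumen-1), 117 (Brio-2), 115 (Brio-3), 111 (Novara-2), 107 (Lumen-2)
Next rejected bid: $102 (not a price — pay-as-bid).
Vantage wins no units.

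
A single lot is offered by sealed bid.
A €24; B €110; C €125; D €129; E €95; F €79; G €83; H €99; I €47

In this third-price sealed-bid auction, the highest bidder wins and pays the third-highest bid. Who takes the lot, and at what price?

D pays €110

Sorting bids: 129 (D) > 125 (C) > 110 (B) > 99 (H) > 95 (E) > 83 (G) > …
D wins; payment is bid #3 in the ranking = €110.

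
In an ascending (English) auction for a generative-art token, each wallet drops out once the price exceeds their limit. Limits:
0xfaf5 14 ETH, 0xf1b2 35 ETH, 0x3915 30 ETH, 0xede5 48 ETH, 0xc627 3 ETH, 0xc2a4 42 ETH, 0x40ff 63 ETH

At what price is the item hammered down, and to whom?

Rule: the price rises until one bidder remains; the winner pays the price at which the last rival dropped out.
Limits ranked: 63 (0x40ff) > 48 (0xede5) > 42 (0xc2a4) > 35 (0xf1b2) > 30 (0x3915) > 14 (0xfaf5) > …
Once the price passes 48 ETH, only 0x40ff is left; the hammer falls at 0xede5's limit of 48 ETH.

0x40ff wins at 48 ETH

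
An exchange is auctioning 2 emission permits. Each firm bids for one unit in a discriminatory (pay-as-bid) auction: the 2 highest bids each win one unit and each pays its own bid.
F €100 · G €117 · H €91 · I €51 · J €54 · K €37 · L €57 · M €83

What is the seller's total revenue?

Total revenue: €217

Ordering the bids: 117 (G), 100 (F), 91 (H), 83 (M), …
Winners (2 units): G, F.
Total revenue = 117 + 100 = €217.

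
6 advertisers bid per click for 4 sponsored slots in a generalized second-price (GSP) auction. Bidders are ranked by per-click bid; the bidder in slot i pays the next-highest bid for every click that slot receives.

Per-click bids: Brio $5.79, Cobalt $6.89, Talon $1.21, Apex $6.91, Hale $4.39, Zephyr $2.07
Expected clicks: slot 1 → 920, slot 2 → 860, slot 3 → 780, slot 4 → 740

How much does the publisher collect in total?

Total revenue: $16274.20

Per-click bids in order: $6.91 (Apex) > $6.89 (Cobalt) > $5.79 (Brio) > $4.39 (Hale) > $2.07 (Zephyr) > …
Slot 1: Apex pays $6.89 × 920 = $6338.80
Slot 2: Cobalt pays $5.79 × 860 = $4979.40
Slot 3: Brio pays $4.39 × 780 = $3424.20
Slot 4: Hale pays $2.07 × 740 = $1531.80
Total = $16274.20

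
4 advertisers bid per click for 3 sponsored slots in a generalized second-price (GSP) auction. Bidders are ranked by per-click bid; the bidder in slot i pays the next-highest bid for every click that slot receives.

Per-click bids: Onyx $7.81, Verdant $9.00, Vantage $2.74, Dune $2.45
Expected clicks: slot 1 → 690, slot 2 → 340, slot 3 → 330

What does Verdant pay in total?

Sorting advertisers: $9.00 (Verdant) > $7.81 (Onyx) > $2.74 (Vantage) > $2.45 (Dune)
Verdant holds slot 1 → pays next bid $7.81 × 690 clicks = $5388.90.

Verdant pays $5388.90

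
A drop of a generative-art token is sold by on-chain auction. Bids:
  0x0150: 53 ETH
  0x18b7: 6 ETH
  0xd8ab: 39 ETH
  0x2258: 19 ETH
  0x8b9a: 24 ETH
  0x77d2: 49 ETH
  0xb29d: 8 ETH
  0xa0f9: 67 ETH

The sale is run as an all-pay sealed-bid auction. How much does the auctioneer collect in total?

Total revenue: 265 ETH

Rule: the highest bidder wins the item, but every bidder pays their own bid.
Bids ranked: 67 (0xa0f9) > 53 (0x0150) > 49 (0x77d2) > 39 (0xd8ab) > 24 (0x8b9a) > 19 (0x2258) > …
0xa0f9 wins with the top bid; all bids are sunk regardless.
Every bidder forfeits their bid regardless of winning.
Revenue = 53 + 6 + 39 + 19 + 24 + 49 + 8 + 67 = 265 ETH.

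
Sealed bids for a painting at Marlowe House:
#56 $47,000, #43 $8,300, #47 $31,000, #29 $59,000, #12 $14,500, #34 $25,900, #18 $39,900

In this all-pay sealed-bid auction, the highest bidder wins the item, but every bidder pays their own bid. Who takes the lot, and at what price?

Sorting bids: 59,000 (#29) > 47,000 (#56) > 39,900 (#18) > 31,000 (#47) > 25,900 (#34) > 14,500 (#12) > …
#29 wins with the top bid; all bids are sunk regardless.

#29 pays $59,000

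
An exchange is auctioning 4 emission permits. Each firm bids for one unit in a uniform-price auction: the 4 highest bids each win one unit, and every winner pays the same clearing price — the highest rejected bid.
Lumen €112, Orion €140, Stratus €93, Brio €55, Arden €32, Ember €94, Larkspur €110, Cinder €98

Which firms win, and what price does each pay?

Orion, Lumen, Larkspur, Cinder; each pays €94

Bids ranked high→low: 140 (Orion), 112 (Lumen), 110 (Larkspur), 98 (Cinder), 94 (Ember), 93 (Stratus), …
The 4 highest are Orion, Lumen, Larkspur, Cinder.
Highest unsuccessful bid: €94 → clearing price.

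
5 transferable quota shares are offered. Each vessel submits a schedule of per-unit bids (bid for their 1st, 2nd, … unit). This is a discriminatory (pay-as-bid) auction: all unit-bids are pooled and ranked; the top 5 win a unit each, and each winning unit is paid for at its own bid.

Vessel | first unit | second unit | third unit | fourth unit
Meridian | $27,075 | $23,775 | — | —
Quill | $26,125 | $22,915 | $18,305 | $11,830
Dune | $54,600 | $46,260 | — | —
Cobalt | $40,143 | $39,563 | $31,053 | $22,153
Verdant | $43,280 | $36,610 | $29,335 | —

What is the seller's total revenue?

Total revenue: $223,846

Pooled unit-bids ranked (top 5): 54,600 (Dune-1), 46,260 (Dune-2), 43,280 (Verdant-1), 40,143 (Cobalt-1), 39,563 (Cobalt-2)
Next rejected bid: $36,610 (not a price — pay-as-bid).
Each winning unit pays its own bid.
Revenue = 54,600 + 46,260 + 43,280 + 40,143 + 39,563 = $223,846.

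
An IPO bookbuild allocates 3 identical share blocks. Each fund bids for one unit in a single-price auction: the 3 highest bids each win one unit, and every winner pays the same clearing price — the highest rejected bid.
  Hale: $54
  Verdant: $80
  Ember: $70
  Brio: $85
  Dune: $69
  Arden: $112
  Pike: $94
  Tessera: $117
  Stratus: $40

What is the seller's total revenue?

Sorting: 117 (Tessera), 112 (Arden), 94 (Pike), 85 (Brio), 80 (Verdant), …
Winners (3 units): Tessera, Arden, Pike.
First losing bid is Brio's $85, which sets the uniform price.
Total revenue = 3 × $85 = $255.

Total revenue: $255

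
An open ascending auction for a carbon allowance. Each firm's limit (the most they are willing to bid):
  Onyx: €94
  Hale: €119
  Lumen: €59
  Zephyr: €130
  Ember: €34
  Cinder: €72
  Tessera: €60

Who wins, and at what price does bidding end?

Rule: the price rises until one bidder remains; the winner pays the price at which the last rival dropped out.
Sorting limits: 130 (Zephyr) > 119 (Hale) > 94 (Onyx) > 72 (Cinder) > 60 (Tessera) > 59 (Lumen) > …
Once the price passes €119, only Zephyr is left; the hammer falls at Hale's limit of €119.

Zephyr wins at €119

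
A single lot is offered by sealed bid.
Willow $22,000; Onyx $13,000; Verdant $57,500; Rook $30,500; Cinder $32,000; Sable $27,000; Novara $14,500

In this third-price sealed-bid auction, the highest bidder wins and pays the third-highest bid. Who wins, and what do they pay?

Verdant pays $30,500

Sorting bids: 57,500 (Verdant) > 32,000 (Cinder) > 30,500 (Rook) > 27,000 (Sable) > 22,000 (Willow) > 14,500 (Novara) > …
Verdant wins; payment is bid #3 in the ranking = $30,500.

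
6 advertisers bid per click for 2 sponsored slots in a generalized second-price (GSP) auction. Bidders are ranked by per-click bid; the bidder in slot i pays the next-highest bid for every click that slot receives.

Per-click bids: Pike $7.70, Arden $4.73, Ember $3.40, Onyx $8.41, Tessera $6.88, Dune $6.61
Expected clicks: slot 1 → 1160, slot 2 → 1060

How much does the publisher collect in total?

Total revenue: $16224.80

Per-click bids in order: $8.41 (Onyx) > $7.70 (Pike) > $6.88 (Tessera) > …
Slot 1: Onyx pays $7.70 × 1160 = $8932.00
Slot 2: Pike pays $6.88 × 1060 = $7292.80
Total = $16224.80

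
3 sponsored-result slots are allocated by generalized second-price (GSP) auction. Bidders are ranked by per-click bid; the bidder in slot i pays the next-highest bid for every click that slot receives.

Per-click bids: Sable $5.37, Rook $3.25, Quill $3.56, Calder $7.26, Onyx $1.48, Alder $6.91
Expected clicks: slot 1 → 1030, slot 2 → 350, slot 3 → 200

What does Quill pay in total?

Per-click bids in order: $7.26 (Calder) > $6.91 (Alder) > $5.37 (Sable) > $3.56 (Quill) > …
Quill ranks below slot 3 → no slot, pays nothing.

Quill pays $0.00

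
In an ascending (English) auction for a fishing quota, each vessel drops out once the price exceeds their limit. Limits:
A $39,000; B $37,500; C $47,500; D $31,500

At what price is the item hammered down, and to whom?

C wins at $39,000

Limits ranked: 47,500 (C) > 39,000 (A) > 37,500 (B) > 31,500 (D)
Once the price passes $39,000, only C is left; the hammer falls at A's limit of $39,000.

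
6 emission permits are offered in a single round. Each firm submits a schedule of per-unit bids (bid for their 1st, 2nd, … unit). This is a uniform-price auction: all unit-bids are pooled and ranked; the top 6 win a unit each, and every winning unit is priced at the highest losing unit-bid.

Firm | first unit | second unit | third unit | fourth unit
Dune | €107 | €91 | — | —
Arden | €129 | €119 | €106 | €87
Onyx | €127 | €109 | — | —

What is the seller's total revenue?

Total revenue: €546

Pooled unit-bids ranked (top 6): 129 (Arden-1), 127 (Onyx-1), 119 (Arden-2), 109 (Onyx-2), 107 (Dune-1), 106 (Arden-3)
First bid not allocated: €91.
Allocation: Arden 3, Dune 1, Onyx 2. Every unit priced at €91.
Revenue = 6 × 91 = €546.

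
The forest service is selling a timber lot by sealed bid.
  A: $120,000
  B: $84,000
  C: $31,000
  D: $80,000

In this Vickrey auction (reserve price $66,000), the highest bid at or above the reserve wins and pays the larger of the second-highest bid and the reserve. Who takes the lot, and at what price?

A pays $84,000

Vickrey auction (reserve price $66,000): the highest bid at or above the reserve wins and pays the larger of the second-highest bid and the reserve.
Bids in order: 120,000 (A) > 84,000 (B) > 80,000 (D) > 31,000 (C)
Highest eligible bid: A at $120,000.
Second-highest bid $84,000 exceeds the reserve $66,000 → payment $84,000.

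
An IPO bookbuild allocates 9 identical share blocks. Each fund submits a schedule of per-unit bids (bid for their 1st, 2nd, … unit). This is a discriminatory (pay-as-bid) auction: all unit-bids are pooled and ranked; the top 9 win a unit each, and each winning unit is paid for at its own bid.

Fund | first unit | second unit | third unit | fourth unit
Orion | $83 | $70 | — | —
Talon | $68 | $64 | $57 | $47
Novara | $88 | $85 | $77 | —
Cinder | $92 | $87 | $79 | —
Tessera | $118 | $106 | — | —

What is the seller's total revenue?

Merging the schedules and taking the best 9: 118 (Tessera-1), 106 (Tessera-2), 92 (Cinder-1), 88 (Novara-1), 87 (Cinder-2), 85 (Novara-2), 83 (Orion-1), 79 (Cinder-3), 77 (Novara-3)
Next rejected bid: $70 (not a price — pay-as-bid).
Each winning unit pays its own bid.
Revenue = 118 + 106 + 92 + 88 + 87 + 85 + 83 + 79 + 77 = $815.

Total revenue: $815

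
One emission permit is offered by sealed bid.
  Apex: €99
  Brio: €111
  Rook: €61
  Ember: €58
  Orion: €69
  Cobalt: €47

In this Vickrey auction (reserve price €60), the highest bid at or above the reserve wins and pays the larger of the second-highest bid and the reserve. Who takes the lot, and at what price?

Brio pays €99

Rule: the highest bid at or above the reserve wins and pays the larger of the second-highest bid and the reserve.
Bids ranked: 111 (Brio) > 99 (Apex) > 69 (Orion) > 61 (Rook) > 58 (Ember) > 47 (Cobalt)
Brio has the top bid at or above the reserve (€111).
max(second-highest €99, reserve €60) = €99; the reserve does not bind.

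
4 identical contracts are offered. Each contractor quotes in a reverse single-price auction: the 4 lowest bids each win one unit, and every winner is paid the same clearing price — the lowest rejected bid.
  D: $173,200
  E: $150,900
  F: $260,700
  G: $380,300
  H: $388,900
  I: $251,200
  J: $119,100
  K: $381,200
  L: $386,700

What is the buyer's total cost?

Total cost: $1,042,800

Sorting: 119,100 (J), 150,900 (E), 173,200 (D), 251,200 (I), 260,700 (F), 380,300 (G), …
Winners (4 units): J, E, D, I.
First losing bid is F's $260,700, which sets the uniform price.
Total cost = 4 × $260,700 = $1,042,800.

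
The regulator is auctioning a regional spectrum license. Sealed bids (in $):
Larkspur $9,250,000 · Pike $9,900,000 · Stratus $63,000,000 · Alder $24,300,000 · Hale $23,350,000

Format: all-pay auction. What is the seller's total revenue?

All-pay auction: the highest bidder wins the item, but every bidder pays their own bid.
Sorting bids: 63,000,000 (Stratus) > 24,300,000 (Alder) > 23,350,000 (Hale) > 9,900,000 (Pike) > 9,250,000 (Larkspur)
Stratus wins with the top bid; all bids are sunk regardless.
Every bidder forfeits their bid regardless of winning.
Revenue = 9,250,000 + 9,900,000 + 63,000,000 + 24,300,000 + 23,350,000 = $129,800,000.

Total revenue: $129,800,000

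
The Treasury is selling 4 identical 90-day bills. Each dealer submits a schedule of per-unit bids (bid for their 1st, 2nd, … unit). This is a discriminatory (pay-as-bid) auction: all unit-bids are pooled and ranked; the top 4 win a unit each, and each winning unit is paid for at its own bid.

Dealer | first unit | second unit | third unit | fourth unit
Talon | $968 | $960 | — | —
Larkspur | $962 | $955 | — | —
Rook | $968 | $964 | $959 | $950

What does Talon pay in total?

Talon pays $968

All unit-bids, highest first — top 4: 968 (Talon-1), 968 (Rook-1), 964 (Rook-2), 962 (Larkspur-1)
Next rejected bid: $960 (not a price — pay-as-bid).
Talon's winning unit-bids: 968 = $968.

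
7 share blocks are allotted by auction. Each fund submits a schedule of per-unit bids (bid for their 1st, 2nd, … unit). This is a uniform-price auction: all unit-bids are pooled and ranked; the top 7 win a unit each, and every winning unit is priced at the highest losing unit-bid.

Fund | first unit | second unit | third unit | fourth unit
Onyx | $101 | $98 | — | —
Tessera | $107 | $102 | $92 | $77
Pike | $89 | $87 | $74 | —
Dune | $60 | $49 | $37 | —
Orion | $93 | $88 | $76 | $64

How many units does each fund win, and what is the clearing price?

Onyx 2, Orion 1, Pike 1, Tessera 3; clearing price $88

All unit-bids, highest first — top 7: 107 (Tessera-1), 102 (Tessera-2), 101 (Onyx-1), 98 (Onyx-2), 93 (Orion-1), 92 (Tessera-3), 89 (Pike-1)
Highest rejected unit-bid = $88.
Allocation: Onyx 2, Orion 1, Pike 1, Tessera 3.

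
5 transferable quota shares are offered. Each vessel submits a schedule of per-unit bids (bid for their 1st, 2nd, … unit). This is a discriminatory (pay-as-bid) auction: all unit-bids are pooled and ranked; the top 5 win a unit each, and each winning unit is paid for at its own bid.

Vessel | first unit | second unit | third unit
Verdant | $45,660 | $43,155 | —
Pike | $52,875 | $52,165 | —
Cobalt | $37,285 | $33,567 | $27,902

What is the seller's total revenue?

Pooled unit-bids ranked (top 5): 52,875 (Pike-1), 52,165 (Pike-2), 45,660 (Verdant-1), 43,155 (Verdant-2), 37,285 (Cobalt-1)
Next rejected bid: $33,567 (not a price — pay-as-bid).
Each winning unit pays its own bid.
Revenue = 52,875 + 52,165 + 45,660 + 43,155 + 37,285 = $231,140.

Total revenue: $231,140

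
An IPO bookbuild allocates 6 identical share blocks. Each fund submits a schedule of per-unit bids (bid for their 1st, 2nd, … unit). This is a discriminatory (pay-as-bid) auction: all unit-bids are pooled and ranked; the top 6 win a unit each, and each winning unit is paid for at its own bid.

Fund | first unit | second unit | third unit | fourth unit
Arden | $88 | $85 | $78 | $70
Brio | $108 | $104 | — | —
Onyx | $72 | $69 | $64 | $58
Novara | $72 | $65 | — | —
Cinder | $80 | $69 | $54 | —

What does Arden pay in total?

Pooled unit-bids ranked (top 6): 108 (Brio-1), 104 (Brio-2), 88 (Arden-1), 85 (Arden-2), 80 (Cinder-1), 78 (Arden-3)
Next rejected bid: $72 (not a price — pay-as-bid).
Arden's winning unit-bids: 88 + 85 + 78 = $251.

Arden pays $251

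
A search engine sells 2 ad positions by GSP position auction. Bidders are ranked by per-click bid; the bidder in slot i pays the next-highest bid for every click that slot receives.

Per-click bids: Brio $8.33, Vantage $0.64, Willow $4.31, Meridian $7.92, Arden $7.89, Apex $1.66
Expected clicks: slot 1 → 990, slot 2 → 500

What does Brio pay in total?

Sorting advertisers: $8.33 (Brio) > $7.92 (Meridian) > $7.89 (Arden) > …
Brio holds slot 1 → pays next bid $7.92 × 990 clicks = $7840.80.

Brio pays $7840.80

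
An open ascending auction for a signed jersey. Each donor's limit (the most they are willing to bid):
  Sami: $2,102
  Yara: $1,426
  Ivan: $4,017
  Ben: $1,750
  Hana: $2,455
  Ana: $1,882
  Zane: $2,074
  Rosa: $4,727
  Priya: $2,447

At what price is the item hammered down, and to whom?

Rosa wins at $4,017

Rule: the price rises until one bidder remains; the winner pays the price at which the last rival dropped out.
Limits in order: 4,727 (Rosa) > 4,017 (Ivan) > 2,455 (Hana) > 2,447 (Priya) > 2,102 (Sami) > 2,074 (Zane) > …
Bidding ends when Ivan exits at $4,017; Rosa takes it.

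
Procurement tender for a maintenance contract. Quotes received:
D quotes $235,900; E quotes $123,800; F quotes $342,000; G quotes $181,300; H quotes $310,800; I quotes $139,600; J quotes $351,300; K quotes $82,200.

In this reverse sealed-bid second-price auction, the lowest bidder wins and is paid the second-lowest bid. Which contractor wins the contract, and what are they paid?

Bids ranked: 82,200 (K) < 123,800 (E) < 139,600 (I) < 181,300 (G) < 235,900 (D) < 310,800 (H) < …
K wins with the lowest bid; price is set by the runner-up at $123,800.

K is paid $123,800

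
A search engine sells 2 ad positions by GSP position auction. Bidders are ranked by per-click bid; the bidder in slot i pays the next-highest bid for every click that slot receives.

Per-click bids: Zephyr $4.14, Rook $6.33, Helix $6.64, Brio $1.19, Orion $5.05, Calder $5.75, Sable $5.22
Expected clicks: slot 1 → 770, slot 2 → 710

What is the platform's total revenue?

Total revenue: $8956.60

Per-click bids in order: $6.64 (Helix) > $6.33 (Rook) > $5.75 (Calder) > …
Slot 1: Helix pays $6.33 × 770 = $4874.10
Slot 2: Rook pays $5.75 × 710 = $4082.50
Total = $8956.60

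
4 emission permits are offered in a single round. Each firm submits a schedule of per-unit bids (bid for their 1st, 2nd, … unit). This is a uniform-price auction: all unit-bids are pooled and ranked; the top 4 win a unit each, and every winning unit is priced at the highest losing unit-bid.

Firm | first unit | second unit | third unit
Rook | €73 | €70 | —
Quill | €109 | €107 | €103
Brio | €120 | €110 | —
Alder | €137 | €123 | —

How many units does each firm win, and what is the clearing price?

Pooled unit-bids ranked (top 4): 137 (Alder-1), 123 (Alder-2), 120 (Brio-1), 110 (Brio-2)
Highest rejected unit-bid = €109.
Allocation: Alder 2, Brio 2.

Alder 2, Brio 2; clearing price €109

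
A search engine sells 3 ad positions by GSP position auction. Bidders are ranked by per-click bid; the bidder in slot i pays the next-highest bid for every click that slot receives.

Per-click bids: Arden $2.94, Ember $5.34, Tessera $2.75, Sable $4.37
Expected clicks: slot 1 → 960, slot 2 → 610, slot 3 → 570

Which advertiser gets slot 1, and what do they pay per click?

Sorting advertisers: $5.34 (Ember) > $4.37 (Sable) > $2.94 (Arden) > $2.75 (Tessera)
Slot 1 goes to the first-ranked bidder, Ember, who pays the next bid down: $4.37/click.

Ember; $4.37 per click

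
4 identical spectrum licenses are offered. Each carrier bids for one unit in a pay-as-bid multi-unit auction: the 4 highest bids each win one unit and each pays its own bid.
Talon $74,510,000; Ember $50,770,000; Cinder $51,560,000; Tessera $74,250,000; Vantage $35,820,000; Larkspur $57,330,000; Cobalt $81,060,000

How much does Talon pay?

Bids ranked high→low: 81,060,000 (Cobalt), 74,510,000 (Talon), 74,250,000 (Tessera), 57,330,000 (Larkspur), 51,560,000 (Cinder), 50,770,000 (Ember), …
The 4 highest are Cobalt, Talon, Tessera, Larkspur.
Talon wins → own bid $74,510,000.

Talon pays $74,510,000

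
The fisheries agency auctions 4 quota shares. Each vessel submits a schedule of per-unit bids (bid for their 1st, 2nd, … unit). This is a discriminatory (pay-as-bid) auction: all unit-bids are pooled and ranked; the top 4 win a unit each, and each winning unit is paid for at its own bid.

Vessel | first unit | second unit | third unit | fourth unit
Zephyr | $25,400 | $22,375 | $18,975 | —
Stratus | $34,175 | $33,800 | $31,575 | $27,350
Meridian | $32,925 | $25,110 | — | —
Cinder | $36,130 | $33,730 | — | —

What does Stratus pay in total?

Stratus pays $67,975

All unit-bids, highest first — top 4: 36,130 (Cinder-1), 34,175 (Stratus-1), 33,800 (Stratus-2), 33,730 (Cinder-2)
Next rejected bid: $32,925 (not a price — pay-as-bid).
Stratus's winning unit-bids: 34,175 + 33,800 = $67,975.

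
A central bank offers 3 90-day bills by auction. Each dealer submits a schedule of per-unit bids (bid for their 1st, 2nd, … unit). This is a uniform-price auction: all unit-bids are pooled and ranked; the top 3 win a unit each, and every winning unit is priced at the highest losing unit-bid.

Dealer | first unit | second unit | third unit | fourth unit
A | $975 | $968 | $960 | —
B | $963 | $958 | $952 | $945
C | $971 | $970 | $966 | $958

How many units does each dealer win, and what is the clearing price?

Pooled unit-bids ranked (top 3): 975 (A-1), 971 (C-1), 970 (C-2)
Highest rejected unit-bid = $968.
Allocation: A 1, C 2.

A 1, C 2; clearing price $968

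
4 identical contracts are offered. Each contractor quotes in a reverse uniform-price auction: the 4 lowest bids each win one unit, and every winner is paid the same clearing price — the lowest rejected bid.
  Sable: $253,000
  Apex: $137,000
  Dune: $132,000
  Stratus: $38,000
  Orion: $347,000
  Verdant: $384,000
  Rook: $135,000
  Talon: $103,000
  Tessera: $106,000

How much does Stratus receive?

Stratus is paid $135,000

Sorting: 38,000 (Stratus), 103,000 (Talon), 106,000 (Tessera), 132,000 (Dune), 135,000 (Rook), 137,000 (Apex), …
Lowest 4: Stratus, Talon, Tessera, Dune.
First losing bid is Rook's $135,000, which sets the uniform price.
Stratus wins → is paid $135,000.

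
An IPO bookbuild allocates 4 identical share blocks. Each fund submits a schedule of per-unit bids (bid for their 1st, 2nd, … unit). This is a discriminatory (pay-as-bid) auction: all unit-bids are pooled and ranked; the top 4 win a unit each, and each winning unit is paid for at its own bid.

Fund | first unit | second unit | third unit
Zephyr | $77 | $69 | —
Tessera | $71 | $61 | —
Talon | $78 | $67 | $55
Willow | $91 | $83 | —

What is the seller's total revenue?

Pooled unit-bids ranked (top 4): 91 (Willow-1), 83 (Willow-2), 78 (Talon-1), 77 (Zephyr-1)
Next rejected bid: $71 (not a price — pay-as-bid).
Each winning unit pays its own bid.
Revenue = 91 + 83 + 78 + 77 = $329.

Total revenue: $329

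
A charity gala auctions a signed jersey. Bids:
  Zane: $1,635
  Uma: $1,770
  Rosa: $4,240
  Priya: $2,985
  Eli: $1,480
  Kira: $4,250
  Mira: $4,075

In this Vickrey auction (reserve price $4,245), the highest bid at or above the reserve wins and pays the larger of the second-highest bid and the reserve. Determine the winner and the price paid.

Kira pays $4,245

Bids in order: 4,250 (Kira) > 4,240 (Rosa) > 4,075 (Mira) > 2,985 (Priya) > 1,770 (Uma) > 1,635 (Zane) > …
Highest eligible bid: Kira at $4,250.
max(second-highest $4,240, reserve $4,245) = $4,245.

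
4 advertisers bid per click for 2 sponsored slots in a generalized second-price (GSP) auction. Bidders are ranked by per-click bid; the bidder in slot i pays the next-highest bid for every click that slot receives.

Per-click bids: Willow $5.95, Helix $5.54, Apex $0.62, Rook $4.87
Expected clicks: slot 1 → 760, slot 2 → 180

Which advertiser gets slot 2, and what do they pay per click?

Sorting advertisers: $5.95 (Willow) > $5.54 (Helix) > $4.87 (Rook) > …
Slot 2 goes to the second-ranked bidder, Helix, who pays the next bid down: $4.87/click.

Helix; $4.87 per click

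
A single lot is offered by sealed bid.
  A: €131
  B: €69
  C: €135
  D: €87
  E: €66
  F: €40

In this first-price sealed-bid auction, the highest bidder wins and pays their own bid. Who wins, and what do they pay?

Sorting bids: 135 (C) > 131 (A) > 87 (D) > 69 (B) > 66 (E) > 40 (F)
First-price: C pays what they bid, €135.

C pays €135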